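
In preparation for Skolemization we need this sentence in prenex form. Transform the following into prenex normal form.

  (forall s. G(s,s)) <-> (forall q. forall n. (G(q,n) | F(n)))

exists s. forall q. forall n. exists z1. exists b. forall y. ((~G(s,s) | G(q,n) | F(n)) & (~G(z1,b) & ~F(b) | G(y,y)))

Rewrite implications/biconditionals: A → B as ¬A ∨ B; A ↔ B as (¬A ∨ B) ∧ (¬B ∨ A).
  (~(forall s. G(s,s)) | (forall q. forall n. (G(q,n) | F(n)))) & (~(forall q. forall n. (G(q,n) | F(n))) | (forall s. G(s,s)))
Move each ¬ inward, flipping quantifiers it crosses:
  ((exists s. ~G(s,s)) | (forall q. forall n. (G(q,n) | F(n)))) & ((exists q. exists n. (~G(q,n) & ~F(n))) | (forall s. G(s,s)))
Rename bound variables to avoid capture: q↦z1, n↦b, s↦y.
  ((exists s. ~G(s,s)) | (forall q. forall n. (G(q,n) | F(n)))) & ((exists z1. exists b. (~G(z1,b) & ~F(b))) | (forall y. G(y,y)))
Pull the quantifiers to the front (each side's bound variable is not free in the other side):
  exists s. forall q. forall n. exists z1. exists b. forall y. ((~G(s,s) | G(q,n) | F(n)) & (~G(z1,b) & ~F(b) | G(y,y)))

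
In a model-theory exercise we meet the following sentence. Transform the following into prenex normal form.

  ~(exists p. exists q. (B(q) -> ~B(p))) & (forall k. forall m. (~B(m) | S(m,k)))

Eliminate → and ↔ using ¬ and ∨.
  ~(exists p. exists q. (~B(q) | ~B(p))) & (forall k. forall m. (~B(m) | S(m,k)))
Push ¬ through the quantifiers and connectives to reach negation normal form:
  (forall p. forall q. (B(q) & B(p))) & (forall k. forall m. (~B(m) | S(m,k)))
Finally move all quantifiers to the prefix:
  forall p. forall q. forall k. forall m. (B(q) & B(p) & (~B(m) | S(m,k)))

forall p. forall q. forall k. forall m. (B(q) & B(p) & (~B(m) | S(m,k)))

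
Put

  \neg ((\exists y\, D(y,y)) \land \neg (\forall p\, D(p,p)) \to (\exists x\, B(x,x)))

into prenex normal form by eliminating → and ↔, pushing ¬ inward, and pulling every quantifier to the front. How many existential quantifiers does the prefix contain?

Rewrite implications/biconditionals: A → B as ¬A ∨ B.
  \neg (\neg ((\exists y\, D(y,y)) \land \neg (\forall p\, D(p,p))) \lor (\exists x\, B(x,x)))
Drive negations inward (¬∀x A ≡ ∃x ¬A, ¬∃x A ≡ ∀x ¬A, De Morgan for ∧/∨):
  (\exists y\, D(y,y)) \land (\exists p\, \neg D(p,p)) \land (\forall x\, \neg B(x,x))
All bound variables are already distinct, so no renaming is needed.
Finally move all quantifiers to the prefix:
  \exists y\, \exists p\, \forall x\, (D(y,y) \land \neg D(p,p) \land \neg B(x,x))
The prefix is \exists y \exists p \forall x: 1 universal, 2 existential.

2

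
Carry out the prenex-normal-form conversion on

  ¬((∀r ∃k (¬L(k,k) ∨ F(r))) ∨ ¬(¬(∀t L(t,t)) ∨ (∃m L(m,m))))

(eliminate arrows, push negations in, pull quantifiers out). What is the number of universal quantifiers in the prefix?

Drive negations inward (¬∀x A ≡ ∃x ¬A, ¬∃x A ≡ ∀x ¬A, De Morgan for ∧/∨):
  (∃r ∀k (L(k,k) ∧ ¬F(r))) ∧ ((∃t ¬L(t,t)) ∨ (∃m L(m,m)))
All bound variables are already distinct, so no renaming is needed.
Pull the quantifiers to the front (each side's bound variable is not free in the other side):
  ∃r ∀k ∃t ∃m (L(k,k) ∧ ¬F(r) ∧ (¬L(t,t) ∨ L(m,m)))
The prefix is ∃r ∀k ∃t ∃m: 1 universal, 3 existential.

1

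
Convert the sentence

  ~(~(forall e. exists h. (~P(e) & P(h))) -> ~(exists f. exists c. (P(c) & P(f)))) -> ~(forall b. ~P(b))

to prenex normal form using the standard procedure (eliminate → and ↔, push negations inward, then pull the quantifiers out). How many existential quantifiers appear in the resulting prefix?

2

First replace A → B with ¬A ∨ B.
  ~~(~~(forall e. exists h. (~P(e) & P(h))) | ~(exists f. exists c. (P(c) & P(f)))) | ~(forall b. ~P(b))
Move each ¬ inward, flipping quantifiers it crosses:
  (forall e. exists h. (~P(e) & P(h))) | (forall f. forall c. (~P(c) | ~P(f))) | (exists b. P(b))
All bound variables are already distinct, so no renaming is needed.
Pull the quantifiers to the front (each side's bound variable is not free in the other side):
  forall e. exists h. forall f. forall c. exists b. (~P(e) & P(h) | ~P(c) | ~P(f) | P(b))
The prefix is forall e exists h forall f forall c exists b: 3 universal, 2 existential.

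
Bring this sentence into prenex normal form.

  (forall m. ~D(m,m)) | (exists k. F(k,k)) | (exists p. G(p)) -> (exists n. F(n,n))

exists m. forall k. forall p. exists n. (D(m,m) & ~F(k,k) & ~G(p) | F(n,n))

Rewrite implications/biconditionals: A → B as ¬A ∨ B.
  ~((forall m. ~D(m,m)) | (exists k. F(k,k)) | (exists p. G(p))) | (exists n. F(n,n))
Move each ¬ inward, flipping quantifiers it crosses:
  (exists m. D(m,m)) & (forall k. ~F(k,k)) & (forall p. ~G(p)) | (exists n. F(n,n))
All bound variables are already distinct, so no renaming is needed.
Finally move all quantifiers to the prefix:
  exists m. forall k. forall p. exists n. (D(m,m) & ~F(k,k) & ~G(p) | F(n,n))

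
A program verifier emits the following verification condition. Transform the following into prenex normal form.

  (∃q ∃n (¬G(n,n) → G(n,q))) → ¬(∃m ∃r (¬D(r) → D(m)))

∀q ∀n ∀m ∀r (¬G(n,n) ∧ ¬G(n,q) ∨ ¬D(r) ∧ ¬D(m))

Rewrite implications/biconditionals: A → B as ¬A ∨ B.
  ¬(∃q ∃n (¬¬G(n,n) ∨ G(n,q))) ∨ ¬(∃m ∃r (¬¬D(r) ∨ D(m)))
Move each ¬ inward, flipping quantifiers it crosses:
  (∀q ∀n (¬G(n,n) ∧ ¬G(n,q))) ∨ (∀m ∀r (¬D(r) ∧ ¬D(m)))
All bound variables are already distinct, so no renaming is needed.
Extract every quantifier outward, since the variables are now distinct and don't occur free across branches:
  ∀q ∀n ∀m ∀r (¬G(n,n) ∧ ¬G(n,q) ∨ ¬D(r) ∧ ¬D(m))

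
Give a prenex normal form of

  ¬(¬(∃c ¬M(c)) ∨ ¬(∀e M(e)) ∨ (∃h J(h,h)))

∃c ∀e ∀h (¬M(c) ∧ M(e) ∧ ¬J(h,h))

Move each ¬ inward, flipping quantifiers it crosses:
  (∃c ¬M(c)) ∧ (∀e M(e)) ∧ (∀h ¬J(h,h))
All bound variables are already distinct, so no renaming is needed.
Finally move all quantifiers to the prefix:
  ∃c ∀e ∀h (¬M(c) ∧ M(e) ∧ ¬J(h,h))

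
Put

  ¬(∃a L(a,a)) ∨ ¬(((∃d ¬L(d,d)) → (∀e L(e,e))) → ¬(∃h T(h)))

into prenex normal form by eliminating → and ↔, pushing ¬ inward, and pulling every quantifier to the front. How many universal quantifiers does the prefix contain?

Rewrite implications/biconditionals: A → B as ¬A ∨ B.
  ¬(∃a L(a,a)) ∨ ¬(¬(¬(∃d ¬L(d,d)) ∨ (∀e L(e,e))) ∨ ¬(∃h T(h)))
Push ¬ through the quantifiers and connectives to reach negation normal form:
  (∀a ¬L(a,a)) ∨ ((∀d L(d,d)) ∨ (∀e L(e,e))) ∧ (∃h T(h))
Extract every quantifier outward, since the variables are now distinct and don't occur free across branches:
  ∀a ∀d ∀e ∃h (¬L(a,a) ∨ (L(d,d) ∨ L(e,e)) ∧ T(h))
The prefix is ∀a ∀d ∀e ∃h: 3 universal, 1 existential.

3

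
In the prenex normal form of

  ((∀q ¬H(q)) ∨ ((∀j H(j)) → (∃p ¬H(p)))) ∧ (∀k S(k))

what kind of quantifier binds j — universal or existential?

existential

Eliminate → and ↔ using ¬ and ∨.
  ((∀q ¬H(q)) ∨ ¬(∀j H(j)) ∨ (∃p ¬H(p))) ∧ (∀k S(k))
Push ¬ through the quantifiers and connectives to reach negation normal form:
  ((∀q ¬H(q)) ∨ (∃j ¬H(j)) ∨ (∃p ¬H(p))) ∧ (∀k S(k))
All bound variables are already distinct, so no renaming is needed.
Pull the quantifiers to the front (each side's bound variable is not free in the other side):
  ∀q ∃j ∃p ∀k ((¬H(q) ∨ ¬H(j) ∨ ¬H(p)) ∧ S(k))
The quantifier ∀j sits under an odd number of negations (counting the antecedent side of each →), so it flips to ∃j.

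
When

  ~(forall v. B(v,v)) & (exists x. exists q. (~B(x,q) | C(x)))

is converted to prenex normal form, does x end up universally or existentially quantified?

existential

Drive negations inward (¬∀x A ≡ ∃x ¬A, ¬∃x A ≡ ∀x ¬A, De Morgan for ∧/∨):
  (exists v. ~B(v,v)) & (exists x. exists q. (~B(x,q) | C(x)))
All bound variables are already distinct, so no renaming is needed.
Extract every quantifier outward, since the variables are now distinct and don't occur free across branches:
  exists v. exists x. exists q. (~B(v,v) & (~B(x,q) | C(x)))
The quantifier exists x sits under an even number of negations, so it remains existential.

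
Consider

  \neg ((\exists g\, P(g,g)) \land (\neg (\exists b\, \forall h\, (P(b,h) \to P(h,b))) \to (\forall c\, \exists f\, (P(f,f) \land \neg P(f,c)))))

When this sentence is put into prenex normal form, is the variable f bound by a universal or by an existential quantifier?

First replace A → B with ¬A ∨ B.
  \neg ((\exists g\, P(g,g)) \land (\neg \neg (\exists b\, \forall h\, (\neg P(b,h) \lor P(h,b))) \lor (\forall c\, \exists f\, (P(f,f) \land \neg P(f,c)))))
Push ¬ through the quantifiers and connectives to reach negation normal form:
  (\forall g\, \neg P(g,g)) \lor (\forall b\, \exists h\, (P(b,h) \land \neg P(h,b))) \land (\exists c\, \forall f\, (\neg P(f,f) \lor P(f,c)))
Pull the quantifiers to the front (each side's bound variable is not free in the other side):
  \forall g\, \forall b\, \exists h\, \exists c\, \forall f\, (\neg P(g,g) \lor P(b,h) \land \neg P(h,b) \land (\neg P(f,f) \lor P(f,c)))
The quantifier \exists f sits under an odd number of negations (counting the antecedent side of each →), so it flips to \forall f.

universal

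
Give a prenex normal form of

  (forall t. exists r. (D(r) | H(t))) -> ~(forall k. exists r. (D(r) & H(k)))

exists t. forall r. exists k. forall y. (~D(r) & ~H(t) | ~D(y) | ~H(k))

First replace A → B with ¬A ∨ B.
  ~(forall t. exists r. (D(r) | H(t))) | ~(forall k. exists r. (D(r) & H(k)))
Drive negations inward (¬∀x A ≡ ∃x ¬A, ¬∃x A ≡ ∀x ¬A, De Morgan for ∧/∨):
  (exists t. forall r. (~D(r) & ~H(t))) | (exists k. forall r. (~D(r) | ~H(k)))
Standardize variables apart so no two quantifiers bind the same name: r↦y.
  (exists t. forall r. (~D(r) & ~H(t))) | (exists k. forall y. (~D(y) | ~H(k)))
Finally move all quantifiers to the prefix:
  exists t. forall r. exists k. forall y. (~D(r) & ~H(t) | ~D(y) | ~H(k))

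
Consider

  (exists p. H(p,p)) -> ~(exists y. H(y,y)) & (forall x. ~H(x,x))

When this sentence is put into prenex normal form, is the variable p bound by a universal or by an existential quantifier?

Eliminate → and ↔ using ¬ and ∨.
  ~(exists p. H(p,p)) | ~(exists y. H(y,y)) & (forall x. ~H(x,x))
Push ¬ through the quantifiers and connectives to reach negation normal form:
  (forall p. ~H(p,p)) | (forall y. ~H(y,y)) & (forall x. ~H(x,x))
All bound variables are already distinct, so no renaming is needed.
Extract every quantifier outward, since the variables are now distinct and don't occur free across branches:
  forall p. forall y. forall x. (~H(p,p) | ~H(y,y) & ~H(x,x))
The quantifier exists p sits under an odd number of negations (counting the antecedent side of each →), so it flips to forall p.

universal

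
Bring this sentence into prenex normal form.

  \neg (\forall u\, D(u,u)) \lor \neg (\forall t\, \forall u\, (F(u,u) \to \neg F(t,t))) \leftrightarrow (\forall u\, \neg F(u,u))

First replace A → B with ¬A ∨ B; A ↔ B as (¬A ∨ B) ∧ (¬B ∨ A).
  (\neg (\neg (\forall u\, D(u,u)) \lor \neg (\forall t\, \forall u\, (\neg F(u,u) \lor \neg F(t,t)))) \lor (\forall u\, \neg F(u,u))) \land (\neg (\forall u\, \neg F(u,u)) \lor \neg (\forall u\, D(u,u)) \lor \neg (\forall t\, \forall u\, (\neg F(u,u) \lor \neg F(t,t))))
Move each ¬ inward, flipping quantifiers it crosses:
  ((\forall u\, D(u,u)) \land (\forall t\, \forall u\, (\neg F(u,u) \lor \neg F(t,t))) \lor (\forall u\, \neg F(u,u))) \land ((\exists u\, F(u,u)) \lor (\exists u\, \neg D(u,u)) \lor (\exists t\, \exists u\, (F(u,u) \land F(t,t))))
Standardize variables apart so no two quantifiers bind the same name: u↦y, u↦x1, u↦r, u↦b, t↦x, u↦y1.
  ((\forall u\, D(u,u)) \land (\forall t\, \forall y\, (\neg F(y,y) \lor \neg F(t,t))) \lor (\forall x1\, \neg F(x1,x1))) \land ((\exists r\, F(r,r)) \lor (\exists b\, \neg D(b,b)) \lor (\exists x\, \exists y1\, (F(y1,y1) \land F(x,x))))
Finally move all quantifiers to the prefix:
  \forall u\, \forall t\, \forall y\, \forall x1\, \exists r\, \exists b\, \exists x\, \exists y1\, ((D(u,u) \land (\neg F(y,y) \lor \neg F(t,t)) \lor \neg F(x1,x1)) \land (F(r,r) \lor \neg D(b,b) \lor F(y1,y1) \land F(x,x)))

\forall u\, \forall t\, \forall y\, \forall x1\, \exists r\, \exists b\, \exists x\, \exists y1\, ((D(u,u) \land (\neg F(y,y) \lor \neg F(t,t)) \lor \neg F(x1,x1)) \land (F(r,r) \lor \neg D(b,b) \lor F(y1,y1) \land F(x,x)))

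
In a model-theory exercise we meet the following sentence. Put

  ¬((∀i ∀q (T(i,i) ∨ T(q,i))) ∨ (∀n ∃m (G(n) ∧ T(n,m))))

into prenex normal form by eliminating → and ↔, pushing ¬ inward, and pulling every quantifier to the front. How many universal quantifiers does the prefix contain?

1

Push ¬ through the quantifiers and connectives to reach negation normal form:
  (∃i ∃q (¬T(i,i) ∧ ¬T(q,i))) ∧ (∃n ∀m (¬G(n) ∨ ¬T(n,m)))
All bound variables are already distinct, so no renaming is needed.
Finally move all quantifiers to the prefix:
  ∃i ∃q ∃n ∀m (¬T(i,i) ∧ ¬T(q,i) ∧ (¬G(n) ∨ ¬T(n,m)))
The prefix is ∃i ∃q ∃n ∀m: 1 universal, 3 existential.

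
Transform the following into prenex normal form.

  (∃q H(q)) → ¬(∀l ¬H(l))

First replace A → B with ¬A ∨ B.
  ¬(∃q H(q)) ∨ ¬(∀l ¬H(l))
Push ¬ through the quantifiers and connectives to reach negation normal form:
  (∀q ¬H(q)) ∨ (∃l H(l))
All bound variables are already distinct, so no renaming is needed.
Pull the quantifiers to the front (each side's bound variable is not free in the other side):
  ∀q ∃l (¬H(q) ∨ H(l))

∀q ∃l (¬H(q) ∨ H(l))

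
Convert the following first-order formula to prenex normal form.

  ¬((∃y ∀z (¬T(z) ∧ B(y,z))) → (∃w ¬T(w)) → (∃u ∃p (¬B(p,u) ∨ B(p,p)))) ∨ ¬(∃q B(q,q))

∃y ∀z ∃w ∀u ∀p ∀q (¬T(z) ∧ B(y,z) ∧ ¬T(w) ∧ B(p,u) ∧ ¬B(p,p) ∨ ¬B(q,q))

Rewrite implications/biconditionals: A → B as ¬A ∨ B.
  ¬(¬(∃y ∀z (¬T(z) ∧ B(y,z))) ∨ ¬(∃w ¬T(w)) ∨ (∃u ∃p (¬B(p,u) ∨ B(p,p)))) ∨ ¬(∃q B(q,q))
Move each ¬ inward, flipping quantifiers it crosses:
  (∃y ∀z (¬T(z) ∧ B(y,z))) ∧ (∃w ¬T(w)) ∧ (∀u ∀p (B(p,u) ∧ ¬B(p,p))) ∨ (∀q ¬B(q,q))
All bound variables are already distinct, so no renaming is needed.
Extract every quantifier outward, since the variables are now distinct and don't occur free across branches:
  ∃y ∀z ∃w ∀u ∀p ∀q (¬T(z) ∧ B(y,z) ∧ ¬T(w) ∧ B(p,u) ∧ ¬B(p,p) ∨ ¬B(q,q))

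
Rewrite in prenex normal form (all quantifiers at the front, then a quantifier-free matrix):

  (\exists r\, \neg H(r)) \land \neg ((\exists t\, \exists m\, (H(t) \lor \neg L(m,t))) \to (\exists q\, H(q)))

\exists r\, \exists t\, \exists m\, \forall q\, (\neg H(r) \land (H(t) \lor \neg L(m,t)) \land \neg H(q))

First replace A → B with ¬A ∨ B.
  (\exists r\, \neg H(r)) \land \neg (\neg (\exists t\, \exists m\, (H(t) \lor \neg L(m,t))) \lor (\exists q\, H(q)))
Push ¬ through the quantifiers and connectives to reach negation normal form:
  (\exists r\, \neg H(r)) \land (\exists t\, \exists m\, (H(t) \lor \neg L(m,t))) \land (\forall q\, \neg H(q))
Finally move all quantifiers to the prefix:
  \exists r\, \exists t\, \exists m\, \forall q\, (\neg H(r) \land (H(t) \lor \neg L(m,t)) \land \neg H(q))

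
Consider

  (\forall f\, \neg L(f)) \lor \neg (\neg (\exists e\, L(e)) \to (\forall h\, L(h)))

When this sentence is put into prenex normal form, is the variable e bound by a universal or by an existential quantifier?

Eliminate → and ↔ using ¬ and ∨.
  (\forall f\, \neg L(f)) \lor \neg (\neg \neg (\exists e\, L(e)) \lor (\forall h\, L(h)))
Push ¬ through the quantifiers and connectives to reach negation normal form:
  (\forall f\, \neg L(f)) \lor (\forall e\, \neg L(e)) \land (\exists h\, \neg L(h))
All bound variables are already distinct, so no renaming is needed.
Pull the quantifiers to the front (each side's bound variable is not free in the other side):
  \forall f\, \forall e\, \exists h\, (\neg L(f) \lor \neg L(e) \land \neg L(h))
The quantifier \exists e sits under an odd number of negations (counting the antecedent side of each →), so it flips to \forall e.

universal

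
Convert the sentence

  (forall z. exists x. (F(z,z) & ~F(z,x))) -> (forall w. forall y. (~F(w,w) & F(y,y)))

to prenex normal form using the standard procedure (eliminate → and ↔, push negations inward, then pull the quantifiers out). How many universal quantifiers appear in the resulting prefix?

First replace A → B with ¬A ∨ B.
  ~(forall z. exists x. (F(z,z) & ~F(z,x))) | (forall w. forall y. (~F(w,w) & F(y,y)))
Move each ¬ inward, flipping quantifiers it crosses:
  (exists z. forall x. (~F(z,z) | F(z,x))) | (forall w. forall y. (~F(w,w) & F(y,y)))
All bound variables are already distinct, so no renaming is needed.
Finally move all quantifiers to the prefix:
  exists z. forall x. forall w. forall y. (~F(z,z) | F(z,x) | ~F(w,w) & F(y,y))
The prefix is exists z forall x forall w forall y: 3 universal, 1 existential.

3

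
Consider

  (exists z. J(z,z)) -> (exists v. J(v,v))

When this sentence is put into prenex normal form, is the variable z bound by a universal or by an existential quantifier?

Eliminate → and ↔ using ¬ and ∨.
  ~(exists z. J(z,z)) | (exists v. J(v,v))
Drive negations inward (¬∀x A ≡ ∃x ¬A, ¬∃x A ≡ ∀x ¬A, De Morgan for ∧/∨):
  (forall z. ~J(z,z)) | (exists v. J(v,v))
Finally move all quantifiers to the prefix:
  forall z. exists v. (~J(z,z) | J(v,v))
The quantifier exists z sits under an odd number of negations (counting the antecedent side of each →), so it flips to forall z.

universal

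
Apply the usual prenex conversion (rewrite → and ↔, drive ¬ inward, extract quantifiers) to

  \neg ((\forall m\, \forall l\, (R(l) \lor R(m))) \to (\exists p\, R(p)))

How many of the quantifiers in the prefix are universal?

3

First replace A → B with ¬A ∨ B.
  \neg (\neg (\forall m\, \forall l\, (R(l) \lor R(m))) \lor (\exists p\, R(p)))
Move each ¬ inward, flipping quantifiers it crosses:
  (\forall m\, \forall l\, (R(l) \lor R(m))) \land (\forall p\, \neg R(p))
All bound variables are already distinct, so no renaming is needed.
Pull the quantifiers to the front (each side's bound variable is not free in the other side):
  \forall m\, \forall l\, \forall p\, ((R(l) \lor R(m)) \land \neg R(p))
The prefix is \forall m \forall l \forall p: 3 universal, 0 existential.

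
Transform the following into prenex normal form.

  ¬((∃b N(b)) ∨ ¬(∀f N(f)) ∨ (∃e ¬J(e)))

∀b ∀f ∀e (¬N(b) ∧ N(f) ∧ J(e))

Drive negations inward (¬∀x A ≡ ∃x ¬A, ¬∃x A ≡ ∀x ¬A, De Morgan for ∧/∨):
  (∀b ¬N(b)) ∧ (∀f N(f)) ∧ (∀e J(e))
Extract every quantifier outward, since the variables are now distinct and don't occur free across branches:
  ∀b ∀f ∀e (¬N(b) ∧ N(f) ∧ J(e))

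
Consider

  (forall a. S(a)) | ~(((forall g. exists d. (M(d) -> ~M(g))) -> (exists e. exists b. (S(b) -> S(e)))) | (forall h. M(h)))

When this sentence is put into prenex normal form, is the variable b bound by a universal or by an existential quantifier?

universal

First replace A → B with ¬A ∨ B.
  (forall a. S(a)) | ~(~(forall g. exists d. (~M(d) | ~M(g))) | (exists e. exists b. (~S(b) | S(e))) | (forall h. M(h)))
Move each ¬ inward, flipping quantifiers it crosses:
  (forall a. S(a)) | (forall g. exists d. (~M(d) | ~M(g))) & (forall e. forall b. (S(b) & ~S(e))) & (exists h. ~M(h))
All bound variables are already distinct, so no renaming is needed.
Pull the quantifiers to the front (each side's bound variable is not free in the other side):
  forall a. forall g. exists d. forall e. forall b. exists h. (S(a) | (~M(d) | ~M(g)) & S(b) & ~S(e) & ~M(h))
The quantifier exists b sits under an odd number of negations (counting the antecedent side of each →), so it flips to forall b.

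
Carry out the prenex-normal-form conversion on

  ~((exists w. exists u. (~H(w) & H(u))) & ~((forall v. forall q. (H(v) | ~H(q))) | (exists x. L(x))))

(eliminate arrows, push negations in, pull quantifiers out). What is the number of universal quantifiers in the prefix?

Push ¬ through the quantifiers and connectives to reach negation normal form:
  (forall w. forall u. (H(w) | ~H(u))) | (forall v. forall q. (H(v) | ~H(q))) | (exists x. L(x))
Extract every quantifier outward, since the variables are now distinct and don't occur free across branches:
  forall w. forall u. forall v. forall q. exists x. (H(w) | ~H(u) | H(v) | ~H(q) | L(x))
The prefix is forall w forall u forall v forall q exists x: 4 universal, 1 existential.

4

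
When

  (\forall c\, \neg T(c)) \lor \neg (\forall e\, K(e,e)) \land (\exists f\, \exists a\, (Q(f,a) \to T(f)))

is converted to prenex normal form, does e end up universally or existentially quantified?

existential

Rewrite implications/biconditionals: A → B as ¬A ∨ B.
  (\forall c\, \neg T(c)) \lor \neg (\forall e\, K(e,e)) \land (\exists f\, \exists a\, (\neg Q(f,a) \lor T(f)))
Push ¬ through the quantifiers and connectives to reach negation normal form:
  (\forall c\, \neg T(c)) \lor (\exists e\, \neg K(e,e)) \land (\exists f\, \exists a\, (\neg Q(f,a) \lor T(f)))
All bound variables are already distinct, so no renaming is needed.
Extract every quantifier outward, since the variables are now distinct and don't occur free across branches:
  \forall c\, \exists e\, \exists f\, \exists a\, (\neg T(c) \lor \neg K(e,e) \land (\neg Q(f,a) \lor T(f)))
The quantifier \forall e sits under an odd number of negations (counting the antecedent side of each →), so it flips to \exists e.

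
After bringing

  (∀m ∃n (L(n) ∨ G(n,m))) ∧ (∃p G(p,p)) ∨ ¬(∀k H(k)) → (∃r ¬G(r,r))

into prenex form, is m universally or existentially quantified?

First replace A → B with ¬A ∨ B.
  ¬((∀m ∃n (L(n) ∨ G(n,m))) ∧ (∃p G(p,p)) ∨ ¬(∀k H(k))) ∨ (∃r ¬G(r,r))
Move each ¬ inward, flipping quantifiers it crosses:
  ((∃m ∀n (¬L(n) ∧ ¬G(n,m))) ∨ (∀p ¬G(p,p))) ∧ (∀k H(k)) ∨ (∃r ¬G(r,r))
Pull the quantifiers to the front (each side's bound variable is not free in the other side):
  ∃m ∀n ∀p ∀k ∃r ((¬L(n) ∧ ¬G(n,m) ∨ ¬G(p,p)) ∧ H(k) ∨ ¬G(r,r))
The quantifier ∀m sits under an odd number of negations (counting the antecedent side of each →), so it flips to ∃m.

existential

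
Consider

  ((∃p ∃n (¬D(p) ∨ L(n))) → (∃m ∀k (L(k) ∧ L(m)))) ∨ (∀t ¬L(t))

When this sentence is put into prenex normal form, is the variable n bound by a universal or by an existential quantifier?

universal

Eliminate → and ↔ using ¬ and ∨.
  ¬(∃p ∃n (¬D(p) ∨ L(n))) ∨ (∃m ∀k (L(k) ∧ L(m))) ∨ (∀t ¬L(t))
Move each ¬ inward, flipping quantifiers it crosses:
  (∀p ∀n (D(p) ∧ ¬L(n))) ∨ (∃m ∀k (L(k) ∧ L(m))) ∨ (∀t ¬L(t))
All bound variables are already distinct, so no renaming is needed.
Extract every quantifier outward, since the variables are now distinct and don't occur free across branches:
  ∀p ∀n ∃m ∀k ∀t (D(p) ∧ ¬L(n) ∨ L(k) ∧ L(m) ∨ ¬L(t))
The quantifier ∃n sits under an odd number of negations (counting the antecedent side of each →), so it flips to ∀n.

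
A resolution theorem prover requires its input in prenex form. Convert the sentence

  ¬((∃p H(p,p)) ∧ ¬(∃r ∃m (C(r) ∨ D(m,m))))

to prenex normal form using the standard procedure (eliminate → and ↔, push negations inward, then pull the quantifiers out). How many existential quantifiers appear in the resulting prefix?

Push ¬ through the quantifiers and connectives to reach negation normal form:
  (∀p ¬H(p,p)) ∨ (∃r ∃m (C(r) ∨ D(m,m)))
All bound variables are already distinct, so no renaming is needed.
Finally move all quantifiers to the prefix:
  ∀p ∃r ∃m (¬H(p,p) ∨ C(r) ∨ D(m,m))
The prefix is ∀p ∃r ∃m: 1 universal, 2 existential.

2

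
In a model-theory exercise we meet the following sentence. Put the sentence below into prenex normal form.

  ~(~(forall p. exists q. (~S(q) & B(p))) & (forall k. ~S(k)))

forall p. exists q. exists k. (~S(q) & B(p) | S(k))

Push ¬ through the quantifiers and connectives to reach negation normal form:
  (forall p. exists q. (~S(q) & B(p))) | (exists k. S(k))
All bound variables are already distinct, so no renaming is needed.
Pull the quantifiers to the front (each side's bound variable is not free in the other side):
  forall p. exists q. exists k. (~S(q) & B(p) | S(k))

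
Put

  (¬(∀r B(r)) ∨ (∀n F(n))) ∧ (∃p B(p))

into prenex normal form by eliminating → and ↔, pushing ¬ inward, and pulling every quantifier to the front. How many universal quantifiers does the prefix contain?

Push ¬ through the quantifiers and connectives to reach negation normal form:
  ((∃r ¬B(r)) ∨ (∀n F(n))) ∧ (∃p B(p))
All bound variables are already distinct, so no renaming is needed.
Finally move all quantifiers to the prefix:
  ∃r ∀n ∃p ((¬B(r) ∨ F(n)) ∧ B(p))
The prefix is ∃r ∀n ∃p: 1 universal, 2 existential.

1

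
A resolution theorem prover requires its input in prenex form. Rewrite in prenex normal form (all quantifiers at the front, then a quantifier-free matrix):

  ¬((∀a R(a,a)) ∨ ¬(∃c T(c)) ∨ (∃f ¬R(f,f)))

Move each ¬ inward, flipping quantifiers it crosses:
  (∃a ¬R(a,a)) ∧ (∃c T(c)) ∧ (∀f R(f,f))
All bound variables are already distinct, so no renaming is needed.
Pull the quantifiers to the front (each side's bound variable is not free in the other side):
  ∃a ∃c ∀f (¬R(a,a) ∧ T(c) ∧ R(f,f))

∃a ∃c ∀f (¬R(a,a) ∧ T(c) ∧ R(f,f))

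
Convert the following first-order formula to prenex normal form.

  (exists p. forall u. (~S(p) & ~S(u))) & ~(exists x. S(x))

exists p. forall u. forall x. (~S(p) & ~S(u) & ~S(x))

Drive negations inward (¬∀x A ≡ ∃x ¬A, ¬∃x A ≡ ∀x ¬A, De Morgan for ∧/∨):
  (exists p. forall u. (~S(p) & ~S(u))) & (forall x. ~S(x))
All bound variables are already distinct, so no renaming is needed.
Pull the quantifiers to the front (each side's bound variable is not free in the other side):
  exists p. forall u. forall x. (~S(p) & ~S(u) & ~S(x))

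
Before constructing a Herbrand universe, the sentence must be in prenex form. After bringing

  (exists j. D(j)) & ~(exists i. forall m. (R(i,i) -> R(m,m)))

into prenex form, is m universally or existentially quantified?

First replace A → B with ¬A ∨ B.
  (exists j. D(j)) & ~(exists i. forall m. (~R(i,i) | R(m,m)))
Move each ¬ inward, flipping quantifiers it crosses:
  (exists j. D(j)) & (forall i. exists m. (R(i,i) & ~R(m,m)))
Finally move all quantifiers to the prefix:
  exists j. forall i. exists m. (D(j) & R(i,i) & ~R(m,m))
The quantifier forall m sits under an odd number of negations (counting the antecedent side of each →), so it flips to exists m.

existential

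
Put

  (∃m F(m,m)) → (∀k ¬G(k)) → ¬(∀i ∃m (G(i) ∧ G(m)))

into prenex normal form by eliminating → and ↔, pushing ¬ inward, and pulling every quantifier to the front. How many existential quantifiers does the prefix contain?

Eliminate → and ↔ using ¬ and ∨.
  ¬(∃m F(m,m)) ∨ ¬(∀k ¬G(k)) ∨ ¬(∀i ∃m (G(i) ∧ G(m)))
Push ¬ through the quantifiers and connectives to reach negation normal form:
  (∀m ¬F(m,m)) ∨ (∃k G(k)) ∨ (∃i ∀m (¬G(i) ∨ ¬G(m)))
Give each quantifier a distinct variable: m↦x.
  (∀m ¬F(m,m)) ∨ (∃k G(k)) ∨ (∃i ∀x (¬G(i) ∨ ¬G(x)))
Finally move all quantifiers to the prefix:
  ∀m ∃k ∃i ∀x (¬F(m,m) ∨ G(k) ∨ ¬G(i) ∨ ¬G(x))
The prefix is ∀m ∃k ∃i ∀x: 2 universal, 2 existential.

2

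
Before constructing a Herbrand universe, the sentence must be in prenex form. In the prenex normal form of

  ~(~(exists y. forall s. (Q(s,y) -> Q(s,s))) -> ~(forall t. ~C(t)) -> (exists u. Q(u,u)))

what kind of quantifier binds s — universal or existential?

existential

Rewrite implications/biconditionals: A → B as ¬A ∨ B.
  ~(~~(exists y. forall s. (~Q(s,y) | Q(s,s))) | ~~(forall t. ~C(t)) | (exists u. Q(u,u)))
Drive negations inward (¬∀x A ≡ ∃x ¬A, ¬∃x A ≡ ∀x ¬A, De Morgan for ∧/∨):
  (forall y. exists s. (Q(s,y) & ~Q(s,s))) & (exists t. C(t)) & (forall u. ~Q(u,u))
Extract every quantifier outward, since the variables are now distinct and don't occur free across branches:
  forall y. exists s. exists t. forall u. (Q(s,y) & ~Q(s,s) & C(t) & ~Q(u,u))
The quantifier forall s sits under an odd number of negations (counting the antecedent side of each →), so it flips to exists s.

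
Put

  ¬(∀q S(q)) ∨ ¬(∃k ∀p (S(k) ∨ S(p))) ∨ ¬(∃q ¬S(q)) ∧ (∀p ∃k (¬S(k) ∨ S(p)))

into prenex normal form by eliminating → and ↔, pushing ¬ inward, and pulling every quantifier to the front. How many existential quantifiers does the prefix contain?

Push ¬ through the quantifiers and connectives to reach negation normal form:
  (∃q ¬S(q)) ∨ (∀k ∃p (¬S(k) ∧ ¬S(p))) ∨ (∀q S(q)) ∧ (∀p ∃k (¬S(k) ∨ S(p)))
Standardize variables apart so no two quantifiers bind the same name: q↦c, p↦s, k↦u1.
  (∃q ¬S(q)) ∨ (∀k ∃p (¬S(k) ∧ ¬S(p))) ∨ (∀c S(c)) ∧ (∀s ∃u1 (¬S(u1) ∨ S(s)))
Finally move all quantifiers to the prefix:
  ∃q ∀k ∃p ∀c ∀s ∃u1 (¬S(q) ∨ ¬S(k) ∧ ¬S(p) ∨ S(c) ∧ (¬S(u1) ∨ S(s)))
The prefix is ∃q ∀k ∃p ∀c ∀s ∃u1: 3 universal, 3 existential.

3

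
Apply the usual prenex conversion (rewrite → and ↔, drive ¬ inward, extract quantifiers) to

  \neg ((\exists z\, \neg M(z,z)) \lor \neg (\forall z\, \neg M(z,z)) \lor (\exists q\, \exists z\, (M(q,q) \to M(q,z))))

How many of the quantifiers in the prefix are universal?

Eliminate → and ↔ using ¬ and ∨.
  \neg ((\exists z\, \neg M(z,z)) \lor \neg (\forall z\, \neg M(z,z)) \lor (\exists q\, \exists z\, (\neg M(q,q) \lor M(q,z))))
Push ¬ through the quantifiers and connectives to reach negation normal form:
  (\forall z\, M(z,z)) \land (\forall z\, \neg M(z,z)) \land (\forall q\, \forall z\, (M(q,q) \land \neg M(q,z)))
Rename bound variables to avoid capture: z↦r, z↦x1.
  (\forall z\, M(z,z)) \land (\forall r\, \neg M(r,r)) \land (\forall q\, \forall x1\, (M(q,q) \land \neg M(q,x1)))
Extract every quantifier outward, since the variables are now distinct and don't occur free across branches:
  \forall z\, \forall r\, \forall q\, \forall x1\, (M(z,z) \land \neg M(r,r) \land M(q,q) \land \neg M(q,x1))
The prefix is \forall z \forall r \forall q \forall x1: 4 universal, 0 existential.

4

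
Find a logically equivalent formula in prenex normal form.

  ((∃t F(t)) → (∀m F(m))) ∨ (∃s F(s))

Eliminate → and ↔ using ¬ and ∨.
  ¬(∃t F(t)) ∨ (∀m F(m)) ∨ (∃s F(s))
Push ¬ through the quantifiers and connectives to reach negation normal form:
  (∀t ¬F(t)) ∨ (∀m F(m)) ∨ (∃s F(s))
All bound variables are already distinct, so no renaming is needed.
Pull the quantifiers to the front (each side's bound variable is not free in the other side):
  ∀t ∀m ∃s (¬F(t) ∨ F(m) ∨ F(s))

∀t ∀m ∃s (¬F(t) ∨ F(m) ∨ F(s))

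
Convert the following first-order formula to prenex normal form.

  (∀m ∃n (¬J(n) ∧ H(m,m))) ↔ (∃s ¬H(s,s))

∃m ∀n ∃s ∀u ∀b ∃x1 ((J(n) ∨ ¬H(m,m) ∨ ¬H(s,s)) ∧ (H(u,u) ∨ ¬J(x1) ∧ H(b,b)))

Rewrite implications/biconditionals: A → B as ¬A ∨ B; A ↔ B as (¬A ∨ B) ∧ (¬B ∨ A).
  (¬(∀m ∃n (¬J(n) ∧ H(m,m))) ∨ (∃s ¬H(s,s))) ∧ (¬(∃s ¬H(s,s)) ∨ (∀m ∃n (¬J(n) ∧ H(m,m))))
Drive negations inward (¬∀x A ≡ ∃x ¬A, ¬∃x A ≡ ∀x ¬A, De Morgan for ∧/∨):
  ((∃m ∀n (J(n) ∨ ¬H(m,m))) ∨ (∃s ¬H(s,s))) ∧ ((∀s H(s,s)) ∨ (∀m ∃n (¬J(n) ∧ H(m,m))))
Rename bound variables to avoid capture: s↦u, m↦b, n↦x1.
  ((∃m ∀n (J(n) ∨ ¬H(m,m))) ∨ (∃s ¬H(s,s))) ∧ ((∀u H(u,u)) ∨ (∀b ∃x1 (¬J(x1) ∧ H(b,b))))
Pull the quantifiers to the front (each side's bound variable is not free in the other side):
  ∃m ∀n ∃s ∀u ∀b ∃x1 ((J(n) ∨ ¬H(m,m) ∨ ¬H(s,s)) ∧ (H(u,u) ∨ ¬J(x1) ∧ H(b,b)))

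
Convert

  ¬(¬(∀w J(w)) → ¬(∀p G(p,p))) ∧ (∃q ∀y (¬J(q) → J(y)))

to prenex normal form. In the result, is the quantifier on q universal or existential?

existential

First replace A → B with ¬A ∨ B.
  ¬(¬¬(∀w J(w)) ∨ ¬(∀p G(p,p))) ∧ (∃q ∀y (¬¬J(q) ∨ J(y)))
Move each ¬ inward, flipping quantifiers it crosses:
  (∃w ¬J(w)) ∧ (∀p G(p,p)) ∧ (∃q ∀y (J(q) ∨ J(y)))
All bound variables are already distinct, so no renaming is needed.
Extract every quantifier outward, since the variables are now distinct and don't occur free across branches:
  ∃w ∀p ∃q ∀y (¬J(w) ∧ G(p,p) ∧ (J(q) ∨ J(y)))
The quantifier ∃q sits under an even number of negations (counting the antecedent side of each →), so it remains existential.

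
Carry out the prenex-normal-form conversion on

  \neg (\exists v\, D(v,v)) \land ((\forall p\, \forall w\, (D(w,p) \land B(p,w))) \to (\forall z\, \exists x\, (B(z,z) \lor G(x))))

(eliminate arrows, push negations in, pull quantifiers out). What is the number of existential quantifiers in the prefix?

Eliminate → and ↔ using ¬ and ∨.
  \neg (\exists v\, D(v,v)) \land (\neg (\forall p\, \forall w\, (D(w,p) \land B(p,w))) \lor (\forall z\, \exists x\, (B(z,z) \lor G(x))))
Push ¬ through the quantifiers and connectives to reach negation normal form:
  (\forall v\, \neg D(v,v)) \land ((\exists p\, \exists w\, (\neg D(w,p) \lor \neg B(p,w))) \lor (\forall z\, \exists x\, (B(z,z) \lor G(x))))
All bound variables are already distinct, so no renaming is needed.
Extract every quantifier outward, since the variables are now distinct and don't occur free across branches:
  \forall v\, \exists p\, \exists w\, \forall z\, \exists x\, (\neg D(v,v) \land (\neg D(w,p) \lor \neg B(p,w) \lor B(z,z) \lor G(x)))
The prefix is \forall v \exists p \exists w \forall z \exists x: 2 universal, 3 existential.

3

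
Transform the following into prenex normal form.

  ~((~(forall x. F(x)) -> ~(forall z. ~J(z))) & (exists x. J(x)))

First replace A → B with ¬A ∨ B.
  ~((~~(forall x. F(x)) | ~(forall z. ~J(z))) & (exists x. J(x)))
Push ¬ through the quantifiers and connectives to reach negation normal form:
  (exists x. ~F(x)) & (forall z. ~J(z)) | (forall x. ~J(x))
Standardize variables apart so no two quantifiers bind the same name: x↦b.
  (exists x. ~F(x)) & (forall z. ~J(z)) | (forall b. ~J(b))
Pull the quantifiers to the front (each side's bound variable is not free in the other side):
  exists x. forall z. forall b. (~F(x) & ~J(z) | ~J(b))

exists x. forall z. forall b. (~F(x) & ~J(z) | ~J(b))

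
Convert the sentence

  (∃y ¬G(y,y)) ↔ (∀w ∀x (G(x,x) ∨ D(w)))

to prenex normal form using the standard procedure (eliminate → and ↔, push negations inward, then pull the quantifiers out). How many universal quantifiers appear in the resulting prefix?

First replace A → B with ¬A ∨ B; A ↔ B as (¬A ∨ B) ∧ (¬B ∨ A).
  (¬(∃y ¬G(y,y)) ∨ (∀w ∀x (G(x,x) ∨ D(w)))) ∧ (¬(∀w ∀x (G(x,x) ∨ D(w))) ∨ (∃y ¬G(y,y)))
Move each ¬ inward, flipping quantifiers it crosses:
  ((∀y G(y,y)) ∨ (∀w ∀x (G(x,x) ∨ D(w)))) ∧ ((∃w ∃x (¬G(x,x) ∧ ¬D(w))) ∨ (∃y ¬G(y,y)))
Standardize variables apart so no two quantifiers bind the same name: w↦v, x↦x1, y↦y1.
  ((∀y G(y,y)) ∨ (∀w ∀x (G(x,x) ∨ D(w)))) ∧ ((∃v ∃x1 (¬G(x1,x1) ∧ ¬D(v))) ∨ (∃y1 ¬G(y1,y1)))
Finally move all quantifiers to the prefix:
  ∀y ∀w ∀x ∃v ∃x1 ∃y1 ((G(y,y) ∨ G(x,x) ∨ D(w)) ∧ (¬G(x1,x1) ∧ ¬D(v) ∨ ¬G(y1,y1)))
The prefix is ∀y ∀w ∀x ∃v ∃x1 ∃y1: 3 universal, 3 existential.

3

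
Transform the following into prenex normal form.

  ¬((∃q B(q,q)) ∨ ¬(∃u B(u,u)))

Push ¬ through the quantifiers and connectives to reach negation normal form:
  (∀q ¬B(q,q)) ∧ (∃u B(u,u))
Finally move all quantifiers to the prefix:
  ∀q ∃u (¬B(q,q) ∧ B(u,u))

∀q ∃u (¬B(q,q) ∧ B(u,u))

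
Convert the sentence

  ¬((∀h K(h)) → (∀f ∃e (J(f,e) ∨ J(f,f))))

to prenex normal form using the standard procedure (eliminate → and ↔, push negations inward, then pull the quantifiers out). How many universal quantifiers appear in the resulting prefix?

2

First replace A → B with ¬A ∨ B.
  ¬(¬(∀h K(h)) ∨ (∀f ∃e (J(f,e) ∨ J(f,f))))
Move each ¬ inward, flipping quantifiers it crosses:
  (∀h K(h)) ∧ (∃f ∀e (¬J(f,e) ∧ ¬J(f,f)))
All bound variables are already distinct, so no renaming is needed.
Pull the quantifiers to the front (each side's bound variable is not free in the other side):
  ∀h ∃f ∀e (K(h) ∧ ¬J(f,e) ∧ ¬J(f,f))
The prefix is ∀h ∃f ∀e: 2 universal, 1 existential.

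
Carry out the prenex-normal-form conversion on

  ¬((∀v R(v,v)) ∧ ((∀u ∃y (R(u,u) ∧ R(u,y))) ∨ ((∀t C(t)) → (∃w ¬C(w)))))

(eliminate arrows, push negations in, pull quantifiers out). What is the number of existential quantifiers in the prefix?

2

Rewrite implications/biconditionals: A → B as ¬A ∨ B.
  ¬((∀v R(v,v)) ∧ ((∀u ∃y (R(u,u) ∧ R(u,y))) ∨ ¬(∀t C(t)) ∨ (∃w ¬C(w))))
Move each ¬ inward, flipping quantifiers it crosses:
  (∃v ¬R(v,v)) ∨ (∃u ∀y (¬R(u,u) ∨ ¬R(u,y))) ∧ (∀t C(t)) ∧ (∀w C(w))
Finally move all quantifiers to the prefix:
  ∃v ∃u ∀y ∀t ∀w (¬R(v,v) ∨ (¬R(u,u) ∨ ¬R(u,y)) ∧ C(t) ∧ C(w))
The prefix is ∃v ∃u ∀y ∀t ∀w: 3 universal, 2 existential.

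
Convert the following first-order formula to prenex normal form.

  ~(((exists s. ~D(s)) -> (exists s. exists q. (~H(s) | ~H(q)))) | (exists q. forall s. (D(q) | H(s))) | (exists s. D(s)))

exists s. forall v. forall q. forall p. exists y. forall b. (~D(s) & H(v) & H(q) & ~D(p) & ~H(y) & ~D(b))

Rewrite implications/biconditionals: A → B as ¬A ∨ B.
  ~(~(exists s. ~D(s)) | (exists s. exists q. (~H(s) | ~H(q))) | (exists q. forall s. (D(q) | H(s))) | (exists s. D(s)))
Move each ¬ inward, flipping quantifiers it crosses:
  (exists s. ~D(s)) & (forall s. forall q. (H(s) & H(q))) & (forall q. exists s. (~D(q) & ~H(s))) & (forall s. ~D(s))
Give each quantifier a distinct variable: s↦v, q↦p, s↦y, s↦b.
  (exists s. ~D(s)) & (forall v. forall q. (H(v) & H(q))) & (forall p. exists y. (~D(p) & ~H(y))) & (forall b. ~D(b))
Pull the quantifiers to the front (each side's bound variable is not free in the other side):
  exists s. forall v. forall q. forall p. exists y. forall b. (~D(s) & H(v) & H(q) & ~D(p) & ~H(y) & ~D(b))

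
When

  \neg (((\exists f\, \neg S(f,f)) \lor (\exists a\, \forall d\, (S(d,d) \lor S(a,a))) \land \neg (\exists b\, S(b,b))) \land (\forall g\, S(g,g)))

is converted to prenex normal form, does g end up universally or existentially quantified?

existential

Push ¬ through the quantifiers and connectives to reach negation normal form:
  (\forall f\, S(f,f)) \land ((\forall a\, \exists d\, (\neg S(d,d) \land \neg S(a,a))) \lor (\exists b\, S(b,b))) \lor (\exists g\, \neg S(g,g))
All bound variables are already distinct, so no renaming is needed.
Finally move all quantifiers to the prefix:
  \forall f\, \forall a\, \exists d\, \exists b\, \exists g\, (S(f,f) \land (\neg S(d,d) \land \neg S(a,a) \lor S(b,b)) \lor \neg S(g,g))
The quantifier \forall g sits under an odd number of negations, so it flips to \exists g.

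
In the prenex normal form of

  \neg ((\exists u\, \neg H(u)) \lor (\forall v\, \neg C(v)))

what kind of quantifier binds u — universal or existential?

Push ¬ through the quantifiers and connectives to reach negation normal form:
  (\forall u\, H(u)) \land (\exists v\, C(v))
All bound variables are already distinct, so no renaming is needed.
Pull the quantifiers to the front (each side's bound variable is not free in the other side):
  \forall u\, \exists v\, (H(u) \land C(v))
The quantifier \exists u sits under an odd number of negations, so it flips to \forall u.

universal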